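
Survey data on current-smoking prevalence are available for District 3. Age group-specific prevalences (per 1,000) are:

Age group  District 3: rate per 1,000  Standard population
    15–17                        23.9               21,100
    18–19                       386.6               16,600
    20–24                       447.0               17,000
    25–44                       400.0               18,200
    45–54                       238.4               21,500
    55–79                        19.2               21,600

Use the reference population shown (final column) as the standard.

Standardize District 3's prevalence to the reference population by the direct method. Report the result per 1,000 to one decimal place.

Standard total = 116,000; weights = 0.1819, 0.1431, 0.1466, 0.1569, 0.1853, 0.1862.
Standardized rate: 0.1819×23.9 + 0.1431×386.6 + 0.1466×447.0 + 0.1569×400.0 + 0.1853×238.4 + 0.1862×19.2 = 235.6997 per 1,000.

235.7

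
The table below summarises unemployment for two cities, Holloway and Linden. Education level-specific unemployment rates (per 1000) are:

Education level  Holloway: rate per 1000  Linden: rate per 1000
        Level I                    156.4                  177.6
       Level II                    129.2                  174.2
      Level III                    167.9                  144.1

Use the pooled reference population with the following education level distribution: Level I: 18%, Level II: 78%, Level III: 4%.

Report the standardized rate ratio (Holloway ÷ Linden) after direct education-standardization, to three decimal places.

0.781

Standard weights: 0.18, 0.78, 0.04.
Holloway: 0.1800×156.4 + 0.7800×129.2 + 0.0400×167.9 = 135.6440 per 1000.
Linden: 0.1800×177.6 + 0.7800×174.2 + 0.0400×144.1 = 173.6080 per 1000.
Ratio = 135.6440 ÷ 173.6080 = 0.78132.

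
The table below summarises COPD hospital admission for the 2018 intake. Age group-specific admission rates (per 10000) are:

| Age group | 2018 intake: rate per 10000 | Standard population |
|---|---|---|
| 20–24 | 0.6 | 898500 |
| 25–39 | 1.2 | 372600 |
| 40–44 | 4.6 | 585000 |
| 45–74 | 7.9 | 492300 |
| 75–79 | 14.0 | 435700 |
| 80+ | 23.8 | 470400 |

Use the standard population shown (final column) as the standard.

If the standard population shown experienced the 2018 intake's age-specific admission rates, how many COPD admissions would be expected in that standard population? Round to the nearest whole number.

2486

Expected COPD admissions = Σ (standard pop × age-specific rate ÷ 10000)
= 898500×0.6/10000 + 372600×1.2/10000 + 585000×4.6/10000 + 492300×7.9/10000 + 435700×14.0/10000 + 470400×23.8/10000
= 53.91 + 44.71 + 269.10 + 388.92 + 609.98 + 1119.55 = 2486.17.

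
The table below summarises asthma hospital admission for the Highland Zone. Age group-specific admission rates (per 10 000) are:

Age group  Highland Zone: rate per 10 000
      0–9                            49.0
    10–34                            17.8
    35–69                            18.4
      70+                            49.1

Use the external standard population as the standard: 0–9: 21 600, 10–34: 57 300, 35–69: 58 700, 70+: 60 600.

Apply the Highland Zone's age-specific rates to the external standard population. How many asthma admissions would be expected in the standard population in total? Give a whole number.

Expected asthma admissions = Σ (standard pop × age-specific rate ÷ 10 000)
= 21 600×49.0/10 000 + 57 300×17.8/10 000 + 58 700×18.4/10 000 + 60 600×49.1/10 000
= 105.84 + 101.99 + 108.01 + 297.55 = 613.39.

613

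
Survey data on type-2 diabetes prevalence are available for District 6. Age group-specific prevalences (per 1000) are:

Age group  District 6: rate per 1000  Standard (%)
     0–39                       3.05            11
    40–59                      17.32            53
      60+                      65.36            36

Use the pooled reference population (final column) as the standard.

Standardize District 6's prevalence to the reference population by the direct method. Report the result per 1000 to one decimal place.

Standard weights: 0.11, 0.53, 0.36.
Standardized rate: 0.1100×3.05 + 0.5300×17.32 + 0.3600×65.36 = 33.0447 per 1000.

33.0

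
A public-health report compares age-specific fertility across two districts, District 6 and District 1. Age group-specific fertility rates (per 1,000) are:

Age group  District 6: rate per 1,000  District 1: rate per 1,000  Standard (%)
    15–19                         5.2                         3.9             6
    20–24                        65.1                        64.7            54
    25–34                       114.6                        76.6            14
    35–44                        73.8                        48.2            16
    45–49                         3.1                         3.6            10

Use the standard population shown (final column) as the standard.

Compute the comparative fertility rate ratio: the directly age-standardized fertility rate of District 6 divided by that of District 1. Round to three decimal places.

Standard weights: 0.06, 0.54, 0.14, 0.16, 0.10.
District 6: 0.0600×5.2 + 0.5400×65.1 + 0.1400×114.6 + 0.1600×73.8 + 0.1000×3.1 = 63.6280 per 1,000.
District 1: 0.0600×3.9 + 0.5400×64.7 + 0.1400×76.6 + 0.1600×48.2 + 0.1000×3.6 = 53.9680 per 1,000.
Ratio = 63.6280 ÷ 53.9680 = 1.17899.

1.179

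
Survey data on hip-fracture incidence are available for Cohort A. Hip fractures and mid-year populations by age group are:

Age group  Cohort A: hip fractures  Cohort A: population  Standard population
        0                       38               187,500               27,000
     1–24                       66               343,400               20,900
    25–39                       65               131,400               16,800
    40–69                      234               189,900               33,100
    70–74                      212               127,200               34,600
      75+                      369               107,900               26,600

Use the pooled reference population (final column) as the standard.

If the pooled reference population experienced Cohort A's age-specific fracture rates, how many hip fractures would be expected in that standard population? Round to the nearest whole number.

Age-specific rates per 100,000 for Cohort A: 20.27, 19.22, 49.47, 123.22, 166.67, 341.98.
Expected hip fractures = Σ (standard pop × age-specific rate ÷ 100,000)
= 27,000×20.27/100,000 + 20,900×19.22/100,000 + 16,800×49.47/100,000 + 33,100×123.22/100,000 + 34,600×166.67/100,000 + 26,600×341.98/100,000
= 5.47 + 4.02 + 8.31 + 40.79 + 57.67 + 90.97 = 207.22.

207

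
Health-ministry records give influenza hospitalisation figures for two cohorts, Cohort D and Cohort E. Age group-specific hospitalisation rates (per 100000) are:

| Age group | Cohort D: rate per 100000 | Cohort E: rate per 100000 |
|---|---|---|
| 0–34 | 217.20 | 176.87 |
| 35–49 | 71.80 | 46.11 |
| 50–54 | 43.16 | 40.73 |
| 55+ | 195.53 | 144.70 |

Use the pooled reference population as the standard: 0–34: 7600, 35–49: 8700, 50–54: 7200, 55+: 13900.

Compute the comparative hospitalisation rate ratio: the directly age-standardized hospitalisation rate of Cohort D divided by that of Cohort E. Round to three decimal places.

1.310

Standard total = 37400; weights = 0.2032, 0.2326, 0.1925, 0.3717.
Cohort D: 0.2032×217.20 + 0.2326×71.80 + 0.1925×43.16 + 0.3717×195.53 = 141.8182 per 100000.
Cohort E: 0.2032×176.87 + 0.2326×46.11 + 0.1925×40.73 + 0.3717×144.70 = 108.2876 per 100000.
Ratio = 141.8182 ÷ 108.2876 = 1.30964.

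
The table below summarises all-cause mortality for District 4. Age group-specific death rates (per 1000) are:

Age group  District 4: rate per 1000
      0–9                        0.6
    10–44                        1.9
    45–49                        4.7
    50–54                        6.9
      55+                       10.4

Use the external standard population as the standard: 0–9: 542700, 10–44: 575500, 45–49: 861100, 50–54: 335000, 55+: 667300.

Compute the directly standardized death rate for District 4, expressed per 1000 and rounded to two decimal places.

Standard total = 2981600; weights = 0.1820, 0.1930, 0.2888, 0.1124, 0.2238.
Standardized rate: 0.1820×0.6 + 0.1930×1.9 + 0.2888×4.7 + 0.1124×6.9 + 0.2238×10.4 = 4.9362 per 1000.

4.94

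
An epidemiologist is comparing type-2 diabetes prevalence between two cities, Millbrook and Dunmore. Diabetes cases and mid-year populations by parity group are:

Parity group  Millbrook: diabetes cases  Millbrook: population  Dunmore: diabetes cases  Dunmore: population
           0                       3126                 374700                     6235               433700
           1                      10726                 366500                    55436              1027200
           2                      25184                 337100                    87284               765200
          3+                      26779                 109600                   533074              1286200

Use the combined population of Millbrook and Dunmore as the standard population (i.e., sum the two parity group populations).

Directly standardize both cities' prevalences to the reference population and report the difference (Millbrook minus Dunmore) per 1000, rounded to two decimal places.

Parity-specific rates per 1000 for Millbrook: 8.343, 29.266, 74.708, 244.334.
For Dunmore: 14.376, 53.968, 114.067, 414.457.
Combined standard total = 4700200; weights = 0.1720, 0.2965, 0.2345, 0.2970.
Millbrook: 0.1720×8.343 + 0.2965×29.266 + 0.2345×74.708 + 0.2970×244.334 = 100.1923 per 1000.
Dunmore: 0.1720×14.376 + 0.2965×53.968 + 0.2345×114.067 + 0.2970×414.457 = 168.3059 per 1000.
Difference = 100.1923 − 168.3059 = -68.1136.

-68.11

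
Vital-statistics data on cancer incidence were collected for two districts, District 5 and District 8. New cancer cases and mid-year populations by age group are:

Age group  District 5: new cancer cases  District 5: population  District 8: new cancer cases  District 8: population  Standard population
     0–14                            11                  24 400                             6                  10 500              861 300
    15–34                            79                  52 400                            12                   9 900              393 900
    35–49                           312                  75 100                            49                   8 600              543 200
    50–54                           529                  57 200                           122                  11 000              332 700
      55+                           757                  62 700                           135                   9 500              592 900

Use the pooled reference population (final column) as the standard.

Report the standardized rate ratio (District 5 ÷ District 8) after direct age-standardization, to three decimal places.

0.833

Age-specific rates per 100 000 for District 5: 45.08, 150.76, 415.45, 924.83, 1207.34.
For District 8: 57.14, 121.21, 569.77, 1109.09, 1421.05.
Standard total = 2 724 000; weights = 0.3162, 0.1446, 0.1994, 0.1221, 0.2177.
District 5: 0.3162×45.08 + 0.1446×150.76 + 0.1994×415.45 + 0.1221×924.83 + 0.2177×1207.34 = 494.6418 per 100 000.
District 8: 0.3162×57.14 + 0.1446×121.21 + 0.1994×569.77 + 0.1221×1109.09 + 0.2177×1421.05 = 593.9783 per 100 000.
Ratio = 494.6418 ÷ 593.9783 = 0.83276.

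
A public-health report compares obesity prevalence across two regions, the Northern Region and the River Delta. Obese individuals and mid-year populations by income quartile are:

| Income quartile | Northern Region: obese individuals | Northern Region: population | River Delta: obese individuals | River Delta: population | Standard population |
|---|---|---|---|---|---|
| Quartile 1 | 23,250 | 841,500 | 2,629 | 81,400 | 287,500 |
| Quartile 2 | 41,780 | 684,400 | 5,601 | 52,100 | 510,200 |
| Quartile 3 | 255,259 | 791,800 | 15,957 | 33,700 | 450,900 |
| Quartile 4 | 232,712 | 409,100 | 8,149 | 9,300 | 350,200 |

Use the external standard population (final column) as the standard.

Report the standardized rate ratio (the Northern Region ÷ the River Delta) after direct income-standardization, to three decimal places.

Income-specific rates per 1,000 for the Northern Region: 27.629, 61.046, 322.378, 568.839.
For the River Delta: 32.297, 107.505, 473.501, 876.237.
Standard total = 1,598,800; weights = 0.1798, 0.3191, 0.2820, 0.2190.
The Northern Region: 0.1798×27.629 + 0.3191×61.046 + 0.2820×322.378 + 0.2190×568.839 = 239.9655 per 1,000.
The River Delta: 0.1798×32.297 + 0.3191×107.505 + 0.2820×473.501 + 0.2190×876.237 = 365.5831 per 1,000.
Ratio = 239.9655 ÷ 365.5831 = 0.65639.

0.656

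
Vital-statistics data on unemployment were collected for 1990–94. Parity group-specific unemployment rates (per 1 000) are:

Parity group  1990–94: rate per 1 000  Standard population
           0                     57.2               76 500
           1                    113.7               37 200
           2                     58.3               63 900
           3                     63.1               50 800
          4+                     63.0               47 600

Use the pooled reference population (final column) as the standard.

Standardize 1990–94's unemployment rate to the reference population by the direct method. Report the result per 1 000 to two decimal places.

67.16

Standard total = 276 000; weights = 0.2772, 0.1348, 0.2315, 0.1841, 0.1725.
Standardized rate: 0.2772×57.2 + 0.1348×113.7 + 0.2315×58.3 + 0.1841×63.1 + 0.1725×63.0 = 67.1561 per 1 000.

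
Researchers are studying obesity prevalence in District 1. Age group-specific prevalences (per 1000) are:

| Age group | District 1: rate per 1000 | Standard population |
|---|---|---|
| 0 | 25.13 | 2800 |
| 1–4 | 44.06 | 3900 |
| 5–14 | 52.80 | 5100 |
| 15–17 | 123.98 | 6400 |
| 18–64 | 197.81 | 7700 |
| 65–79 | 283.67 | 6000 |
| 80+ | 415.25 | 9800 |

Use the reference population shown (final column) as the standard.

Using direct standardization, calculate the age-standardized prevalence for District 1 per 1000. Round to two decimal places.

Standard total = 41700; weights = 0.0671, 0.0935, 0.1223, 0.1535, 0.1847, 0.1439, 0.2350.
Standardized rate: 0.0671×25.13 + 0.0935×44.06 + 0.1223×52.80 + 0.1535×123.98 + 0.1847×197.81 + 0.1439×283.67 + 0.2350×415.25 = 206.2244 per 1000.

206.22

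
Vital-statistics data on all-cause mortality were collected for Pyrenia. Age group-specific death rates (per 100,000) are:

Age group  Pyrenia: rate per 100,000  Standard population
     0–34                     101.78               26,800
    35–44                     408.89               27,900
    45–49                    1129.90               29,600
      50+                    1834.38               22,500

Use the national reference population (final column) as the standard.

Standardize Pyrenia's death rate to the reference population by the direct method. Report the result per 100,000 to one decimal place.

832.0

Standard total = 106,800; weights = 0.2509, 0.2612, 0.2772, 0.2107.
Standardized rate: 0.2509×101.78 + 0.2612×408.89 + 0.2772×1129.90 + 0.2107×1834.38 = 831.9693 per 100,000.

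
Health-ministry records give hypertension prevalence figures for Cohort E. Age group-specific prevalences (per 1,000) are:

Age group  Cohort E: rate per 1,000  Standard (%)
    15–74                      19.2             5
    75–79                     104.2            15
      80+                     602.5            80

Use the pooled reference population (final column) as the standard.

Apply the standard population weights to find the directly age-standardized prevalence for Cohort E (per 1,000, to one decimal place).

Standard weights: 0.05, 0.15, 0.80.
Standardized rate: 0.0500×19.2 + 0.1500×104.2 + 0.8000×602.5 = 498.5900 per 1,000.

498.6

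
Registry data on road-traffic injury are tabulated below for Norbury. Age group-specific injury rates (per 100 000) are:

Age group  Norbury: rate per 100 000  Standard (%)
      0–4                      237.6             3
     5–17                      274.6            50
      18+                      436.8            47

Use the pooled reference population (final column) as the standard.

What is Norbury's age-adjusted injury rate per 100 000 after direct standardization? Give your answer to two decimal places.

349.72

Standard weights: 0.03, 0.50, 0.47.
Standardized rate: 0.0300×237.6 + 0.5000×274.6 + 0.4700×436.8 = 349.7240 per 100 000.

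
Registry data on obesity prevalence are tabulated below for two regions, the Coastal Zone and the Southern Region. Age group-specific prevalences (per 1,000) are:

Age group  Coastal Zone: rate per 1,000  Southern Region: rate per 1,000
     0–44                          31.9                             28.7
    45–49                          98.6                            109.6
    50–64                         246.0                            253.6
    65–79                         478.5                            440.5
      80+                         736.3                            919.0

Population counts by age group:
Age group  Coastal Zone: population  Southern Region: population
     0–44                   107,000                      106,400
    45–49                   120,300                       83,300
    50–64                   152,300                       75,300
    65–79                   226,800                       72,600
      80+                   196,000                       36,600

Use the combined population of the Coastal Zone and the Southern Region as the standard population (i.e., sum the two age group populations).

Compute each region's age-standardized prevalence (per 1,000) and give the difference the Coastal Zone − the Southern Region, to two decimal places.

-29.24

Combined standard total = 1,176,600; weights = 0.1814, 0.1730, 0.1934, 0.2545, 0.1977.
The Coastal Zone: 0.1814×31.9 + 0.1730×98.6 + 0.1934×246.0 + 0.2545×478.5 + 0.1977×736.3 = 337.7514 per 1,000.
The Southern Region: 0.1814×28.7 + 0.1730×109.6 + 0.1934×253.6 + 0.2545×440.5 + 0.1977×919.0 = 366.9927 per 1,000.
Difference = 337.7514 − 366.9927 = -29.2413.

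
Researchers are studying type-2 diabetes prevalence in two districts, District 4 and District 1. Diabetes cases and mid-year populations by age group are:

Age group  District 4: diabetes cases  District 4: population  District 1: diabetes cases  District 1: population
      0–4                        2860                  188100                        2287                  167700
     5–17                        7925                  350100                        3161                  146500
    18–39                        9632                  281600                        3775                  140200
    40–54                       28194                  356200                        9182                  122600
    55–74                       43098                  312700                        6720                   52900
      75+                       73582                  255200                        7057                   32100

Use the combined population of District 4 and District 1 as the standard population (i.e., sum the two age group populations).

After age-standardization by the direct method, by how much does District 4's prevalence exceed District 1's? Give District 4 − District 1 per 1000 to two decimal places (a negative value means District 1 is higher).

Age-specific rates per 1000 for District 4: 15.205, 22.636, 34.205, 79.152, 137.825, 288.331.
For District 1: 13.637, 21.577, 26.926, 74.894, 127.032, 219.844.
Combined standard total = 2405900; weights = 0.1479, 0.2064, 0.1753, 0.1990, 0.1520, 0.1194.
District 4: 0.1479×15.205 + 0.2064×22.636 + 0.1753×34.205 + 0.1990×79.152 + 0.1520×137.825 + 0.1194×288.331 = 84.0446 per 1000.
District 1: 0.1479×13.637 + 0.2064×21.577 + 0.1753×26.926 + 0.1990×74.894 + 0.1520×127.032 + 0.1194×219.844 = 71.6522 per 1000.
Difference = 84.0446 − 71.6522 = 12.3924.

12.39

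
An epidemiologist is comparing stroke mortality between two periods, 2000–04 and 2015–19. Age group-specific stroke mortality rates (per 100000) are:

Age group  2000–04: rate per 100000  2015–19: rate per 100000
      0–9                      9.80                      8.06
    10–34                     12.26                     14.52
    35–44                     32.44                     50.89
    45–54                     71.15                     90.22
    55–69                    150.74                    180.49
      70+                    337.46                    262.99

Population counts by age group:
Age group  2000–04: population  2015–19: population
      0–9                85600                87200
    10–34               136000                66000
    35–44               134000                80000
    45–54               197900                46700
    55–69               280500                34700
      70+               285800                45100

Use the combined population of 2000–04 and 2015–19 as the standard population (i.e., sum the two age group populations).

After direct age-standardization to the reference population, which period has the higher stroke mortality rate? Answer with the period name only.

Combined standard total = 1479500; weights = 0.1168, 0.1365, 0.1446, 0.1653, 0.2130, 0.2237.
2000–04: 0.1168×9.80 + 0.1365×12.26 + 0.1446×32.44 + 0.1653×71.15 + 0.2130×150.74 + 0.2237×337.46 = 126.8632 per 100000.
2015–19: 0.1168×8.06 + 0.1365×14.52 + 0.1446×50.89 + 0.1653×90.22 + 0.2130×180.49 + 0.2237×262.99 = 122.4724 per 100000.

2000–04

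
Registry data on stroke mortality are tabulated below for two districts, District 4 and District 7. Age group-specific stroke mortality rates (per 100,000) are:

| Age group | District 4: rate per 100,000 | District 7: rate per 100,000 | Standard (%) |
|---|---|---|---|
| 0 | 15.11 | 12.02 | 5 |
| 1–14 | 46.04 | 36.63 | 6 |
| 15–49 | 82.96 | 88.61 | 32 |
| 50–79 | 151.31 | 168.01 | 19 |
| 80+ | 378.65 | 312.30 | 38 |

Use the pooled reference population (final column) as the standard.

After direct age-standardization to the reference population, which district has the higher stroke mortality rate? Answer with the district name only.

District 4

Standard weights: 0.05, 0.06, 0.32, 0.19, 0.38.
District 4: 0.0500×15.11 + 0.0600×46.04 + 0.3200×82.96 + 0.1900×151.31 + 0.3800×378.65 = 202.7010 per 100,000.
District 7: 0.0500×12.02 + 0.0600×36.63 + 0.3200×88.61 + 0.1900×168.01 + 0.3800×312.30 = 181.7499 per 100,000.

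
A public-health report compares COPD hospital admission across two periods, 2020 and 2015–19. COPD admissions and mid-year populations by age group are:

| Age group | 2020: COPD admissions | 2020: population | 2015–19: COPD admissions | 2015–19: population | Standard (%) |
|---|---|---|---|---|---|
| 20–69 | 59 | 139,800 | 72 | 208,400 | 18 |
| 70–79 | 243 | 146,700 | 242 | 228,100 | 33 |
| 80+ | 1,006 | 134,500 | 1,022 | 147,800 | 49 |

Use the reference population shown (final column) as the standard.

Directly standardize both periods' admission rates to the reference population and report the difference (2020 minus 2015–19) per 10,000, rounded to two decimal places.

4.87

Age-specific rates per 10,000 for 2020: 4.22, 16.56, 74.80.
For 2015–19: 3.45, 10.61, 69.15.
Standard weights: 0.18, 0.33, 0.49.
2020: 0.1800×4.22 + 0.3300×16.56 + 0.4900×74.80 = 42.8757 per 10,000.
2015–19: 0.1800×3.45 + 0.3300×10.61 + 0.4900×69.15 = 38.0053 per 10,000.
Difference = 42.8757 − 38.0053 = 4.8705.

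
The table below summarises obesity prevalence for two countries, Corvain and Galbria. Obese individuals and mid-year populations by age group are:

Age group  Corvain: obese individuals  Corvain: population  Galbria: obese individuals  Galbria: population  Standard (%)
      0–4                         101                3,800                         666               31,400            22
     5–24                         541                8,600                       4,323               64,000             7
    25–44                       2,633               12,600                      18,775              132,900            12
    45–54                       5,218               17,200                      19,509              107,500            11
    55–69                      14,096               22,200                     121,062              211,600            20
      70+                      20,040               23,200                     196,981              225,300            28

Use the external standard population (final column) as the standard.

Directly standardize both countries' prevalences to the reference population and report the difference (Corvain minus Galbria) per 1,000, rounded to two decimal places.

32.01

Age-specific rates per 1,000 for Corvain: 26.579, 62.907, 208.968, 303.372, 634.955, 863.793.
For Galbria: 21.210, 67.547, 141.272, 181.479, 572.127, 874.305.
Standard weights: 0.22, 0.07, 0.12, 0.11, 0.20, 0.28.
Corvain: 0.2200×26.579 + 0.0700×62.907 + 0.1200×208.968 + 0.1100×303.372 + 0.2000×634.955 + 0.2800×863.793 = 437.5510 per 1,000.
Galbria: 0.2200×21.210 + 0.0700×67.547 + 0.1200×141.272 + 0.1100×181.479 + 0.2000×572.127 + 0.2800×874.305 = 405.5407 per 1,000.
Difference = 437.5510 − 405.5407 = 32.0104.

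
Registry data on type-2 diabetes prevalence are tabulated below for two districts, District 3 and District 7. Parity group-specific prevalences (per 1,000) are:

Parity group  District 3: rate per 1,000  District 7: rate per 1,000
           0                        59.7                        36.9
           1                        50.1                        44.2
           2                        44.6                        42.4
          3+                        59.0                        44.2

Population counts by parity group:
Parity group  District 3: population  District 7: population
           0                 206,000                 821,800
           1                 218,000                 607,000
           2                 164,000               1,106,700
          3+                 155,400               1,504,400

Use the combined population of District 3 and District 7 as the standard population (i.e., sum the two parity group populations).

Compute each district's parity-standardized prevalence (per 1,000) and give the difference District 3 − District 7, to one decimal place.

11.6

Combined standard total = 4,783,300; weights = 0.2149, 0.1725, 0.2657, 0.3470.
District 3: 0.2149×59.7 + 0.1725×50.1 + 0.2657×44.6 + 0.3470×59.0 = 53.7900 per 1,000.
District 7: 0.2149×36.9 + 0.1725×44.2 + 0.2657×42.4 + 0.3470×44.2 = 42.1533 per 1,000.
Difference = 53.7900 − 42.1533 = 11.6367.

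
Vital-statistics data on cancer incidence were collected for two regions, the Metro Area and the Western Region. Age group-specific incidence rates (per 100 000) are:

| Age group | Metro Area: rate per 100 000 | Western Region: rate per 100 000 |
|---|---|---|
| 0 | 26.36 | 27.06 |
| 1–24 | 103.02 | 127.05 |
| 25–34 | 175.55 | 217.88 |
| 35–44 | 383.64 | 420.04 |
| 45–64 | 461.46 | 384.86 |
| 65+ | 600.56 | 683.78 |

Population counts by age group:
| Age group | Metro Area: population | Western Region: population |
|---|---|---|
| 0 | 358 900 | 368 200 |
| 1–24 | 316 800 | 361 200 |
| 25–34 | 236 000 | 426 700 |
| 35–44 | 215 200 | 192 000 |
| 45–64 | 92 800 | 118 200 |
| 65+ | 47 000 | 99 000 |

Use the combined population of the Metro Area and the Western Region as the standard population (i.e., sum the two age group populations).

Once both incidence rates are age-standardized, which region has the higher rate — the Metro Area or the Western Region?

Combined standard total = 2 832 000; weights = 0.2567, 0.2394, 0.2340, 0.1438, 0.0745, 0.0516.
The Metro Area: 0.2567×26.36 + 0.2394×103.02 + 0.2340×175.55 + 0.1438×383.64 + 0.0745×461.46 + 0.0516×600.56 = 193.0152 per 100 000.
The Western Region: 0.2567×27.06 + 0.2394×127.05 + 0.2340×217.88 + 0.1438×420.04 + 0.0745×384.86 + 0.0516×683.78 = 212.6702 per 100 000.

Western Region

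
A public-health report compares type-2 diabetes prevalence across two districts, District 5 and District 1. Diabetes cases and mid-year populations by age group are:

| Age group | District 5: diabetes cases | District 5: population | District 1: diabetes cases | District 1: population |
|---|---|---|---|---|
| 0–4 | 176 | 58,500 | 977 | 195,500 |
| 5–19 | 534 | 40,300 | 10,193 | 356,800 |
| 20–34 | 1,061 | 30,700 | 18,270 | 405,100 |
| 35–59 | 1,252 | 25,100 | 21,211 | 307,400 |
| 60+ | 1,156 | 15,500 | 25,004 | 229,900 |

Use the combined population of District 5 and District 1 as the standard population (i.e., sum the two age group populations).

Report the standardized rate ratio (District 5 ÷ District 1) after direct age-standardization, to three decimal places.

Age-specific rates per 1,000 for District 5: 3.009, 13.251, 34.560, 49.880, 74.581.
For District 1: 4.997, 28.568, 45.100, 69.001, 108.760.
Combined standard total = 1,664,800; weights = 0.1526, 0.2385, 0.2618, 0.1997, 0.1474.
District 5: 0.1526×3.009 + 0.2385×13.251 + 0.2618×34.560 + 0.1997×49.880 + 0.1474×74.581 = 33.6225 per 1,000.
District 1: 0.1526×4.997 + 0.2385×28.568 + 0.2618×45.100 + 0.1997×69.001 + 0.1474×108.760 = 49.1957 per 1,000.
Ratio = 33.6225 ÷ 49.1957 = 0.68344.

0.683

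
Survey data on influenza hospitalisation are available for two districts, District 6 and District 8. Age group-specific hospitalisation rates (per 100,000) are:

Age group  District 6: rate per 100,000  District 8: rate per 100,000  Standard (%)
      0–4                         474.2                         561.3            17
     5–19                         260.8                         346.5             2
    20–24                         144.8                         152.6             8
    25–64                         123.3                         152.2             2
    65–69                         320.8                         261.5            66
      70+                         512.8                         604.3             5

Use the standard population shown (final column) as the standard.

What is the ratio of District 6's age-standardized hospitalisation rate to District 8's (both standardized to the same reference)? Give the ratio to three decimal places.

Standard weights: 0.17, 0.02, 0.08, 0.02, 0.66, 0.05.
District 6: 0.1700×474.2 + 0.0200×260.8 + 0.0800×144.8 + 0.0200×123.3 + 0.6600×320.8 + 0.0500×512.8 = 337.2480 per 100,000.
District 8: 0.1700×561.3 + 0.0200×346.5 + 0.0800×152.6 + 0.0200×152.2 + 0.6600×261.5 + 0.0500×604.3 = 320.4080 per 100,000.
Ratio = 337.2480 ÷ 320.4080 = 1.05256.

1.053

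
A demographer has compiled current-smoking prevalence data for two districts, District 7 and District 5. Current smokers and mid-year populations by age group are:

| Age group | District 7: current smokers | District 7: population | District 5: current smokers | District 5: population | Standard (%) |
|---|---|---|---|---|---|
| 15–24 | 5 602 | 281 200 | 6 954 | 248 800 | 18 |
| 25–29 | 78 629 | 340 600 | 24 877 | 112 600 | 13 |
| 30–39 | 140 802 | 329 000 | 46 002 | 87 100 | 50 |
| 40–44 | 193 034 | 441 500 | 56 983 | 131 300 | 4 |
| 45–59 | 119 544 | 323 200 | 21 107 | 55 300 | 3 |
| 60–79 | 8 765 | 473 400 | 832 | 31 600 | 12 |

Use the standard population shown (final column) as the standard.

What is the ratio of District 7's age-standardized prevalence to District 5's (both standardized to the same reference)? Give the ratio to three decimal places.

Age-specific rates per 1 000 for District 7: 19.922, 230.854, 427.970, 437.223, 369.876, 18.515.
For District 5: 27.950, 220.933, 528.152, 433.991, 381.682, 26.329.
Standard weights: 0.18, 0.13, 0.50, 0.04, 0.03, 0.12.
District 7: 0.1800×19.922 + 0.1300×230.854 + 0.5000×427.970 + 0.0400×437.223 + 0.0300×369.876 + 0.1200×18.515 = 278.3888 per 1 000.
District 5: 0.1800×27.950 + 0.1300×220.933 + 0.5000×528.152 + 0.0400×433.991 + 0.0300×381.682 + 0.1200×26.329 = 329.7976 per 1 000.
Ratio = 278.3888 ÷ 329.7976 = 0.84412.

0.844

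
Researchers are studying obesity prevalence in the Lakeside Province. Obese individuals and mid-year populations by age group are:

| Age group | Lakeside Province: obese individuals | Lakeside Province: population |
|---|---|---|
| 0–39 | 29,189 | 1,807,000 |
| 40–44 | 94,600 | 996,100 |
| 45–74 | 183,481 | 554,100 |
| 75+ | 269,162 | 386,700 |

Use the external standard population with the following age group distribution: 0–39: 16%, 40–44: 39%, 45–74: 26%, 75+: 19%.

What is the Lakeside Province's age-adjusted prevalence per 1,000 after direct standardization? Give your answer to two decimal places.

Age-specific rates per 1,000 for the Lakeside Province: 16.153, 94.970, 331.133, 696.049.
Standard weights: 0.16, 0.39, 0.26, 0.19.
Standardized rate: 0.1600×16.153 + 0.3900×94.970 + 0.2600×331.133 + 0.1900×696.049 = 257.9669 per 1,000.

257.97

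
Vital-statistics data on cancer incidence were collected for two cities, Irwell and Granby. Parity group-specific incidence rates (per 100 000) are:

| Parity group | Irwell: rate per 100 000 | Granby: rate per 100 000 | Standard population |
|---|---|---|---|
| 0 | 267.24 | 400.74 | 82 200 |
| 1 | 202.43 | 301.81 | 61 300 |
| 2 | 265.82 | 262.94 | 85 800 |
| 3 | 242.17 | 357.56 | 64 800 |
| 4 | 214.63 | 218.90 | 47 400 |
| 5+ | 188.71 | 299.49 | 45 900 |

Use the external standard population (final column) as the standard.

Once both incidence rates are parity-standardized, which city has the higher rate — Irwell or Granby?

Granby

Standard total = 387 400; weights = 0.2122, 0.1582, 0.2215, 0.1673, 0.1224, 0.1185.
Irwell: 0.2122×267.24 + 0.1582×202.43 + 0.2215×265.82 + 0.1673×242.17 + 0.1224×214.63 + 0.1185×188.71 = 236.7354 per 100 000.
Granby: 0.2122×400.74 + 0.1582×301.81 + 0.2215×262.94 + 0.1673×357.56 + 0.1224×218.90 + 0.1185×299.49 = 313.0985 per 100 000.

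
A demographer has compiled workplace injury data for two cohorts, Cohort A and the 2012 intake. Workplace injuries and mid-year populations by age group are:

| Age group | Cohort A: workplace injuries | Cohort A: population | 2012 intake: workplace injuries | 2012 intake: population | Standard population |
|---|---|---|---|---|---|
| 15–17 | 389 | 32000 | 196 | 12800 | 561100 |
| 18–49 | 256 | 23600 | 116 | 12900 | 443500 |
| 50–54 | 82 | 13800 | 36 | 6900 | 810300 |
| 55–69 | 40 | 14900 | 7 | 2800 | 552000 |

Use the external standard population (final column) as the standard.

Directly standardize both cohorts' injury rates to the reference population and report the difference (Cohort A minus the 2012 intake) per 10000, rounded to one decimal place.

-1.1

Age-specific rates per 10000 for Cohort A: 121.56, 108.47, 59.42, 26.85.
For the 2012 intake: 153.12, 89.92, 52.17, 25.00.
Standard total = 2366900; weights = 0.2371, 0.1874, 0.3423, 0.2332.
Cohort A: 0.2371×121.56 + 0.1874×108.47 + 0.3423×59.42 + 0.2332×26.85 = 75.7464 per 10000.
The 2012 intake: 0.2371×153.12 + 0.1874×89.92 + 0.3423×52.17 + 0.2332×25.00 = 76.8413 per 10000.
Difference = 75.7464 − 76.8413 = -1.0948.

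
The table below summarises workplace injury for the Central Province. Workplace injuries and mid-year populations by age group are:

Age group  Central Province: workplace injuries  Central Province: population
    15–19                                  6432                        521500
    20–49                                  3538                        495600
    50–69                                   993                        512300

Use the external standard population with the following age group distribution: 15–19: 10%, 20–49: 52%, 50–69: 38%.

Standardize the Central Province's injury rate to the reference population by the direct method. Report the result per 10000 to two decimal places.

Age-specific rates per 10000 for the Central Province: 123.34, 71.39, 19.38.
Standard weights: 0.10, 0.52, 0.38.
Standardized rate: 0.1000×123.34 + 0.5200×71.39 + 0.3800×19.38 = 56.8211 per 10000.

56.82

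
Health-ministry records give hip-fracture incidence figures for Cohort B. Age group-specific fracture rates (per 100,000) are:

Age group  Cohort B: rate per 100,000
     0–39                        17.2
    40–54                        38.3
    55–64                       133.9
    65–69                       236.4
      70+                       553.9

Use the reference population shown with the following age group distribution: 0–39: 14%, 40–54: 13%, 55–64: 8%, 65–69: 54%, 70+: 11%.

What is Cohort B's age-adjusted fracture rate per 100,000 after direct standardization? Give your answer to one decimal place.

Standard weights: 0.14, 0.13, 0.08, 0.54, 0.11.
Standardized rate: 0.1400×17.2 + 0.1300×38.3 + 0.0800×133.9 + 0.5400×236.4 + 0.1100×553.9 = 206.6840 per 100,000.

206.7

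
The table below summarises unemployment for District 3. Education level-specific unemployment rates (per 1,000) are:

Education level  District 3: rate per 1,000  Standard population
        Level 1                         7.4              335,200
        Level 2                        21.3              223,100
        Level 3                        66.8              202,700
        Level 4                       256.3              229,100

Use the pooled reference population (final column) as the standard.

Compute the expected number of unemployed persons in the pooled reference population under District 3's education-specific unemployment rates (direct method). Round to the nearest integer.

79491

Expected unemployed persons = Σ (standard pop × education-specific rate ÷ 1,000)
= 335,200×7.4/1,000 + 223,100×21.3/1,000 + 202,700×66.8/1,000 + 229,100×256.3/1,000
= 2480.48 + 4752.03 + 13540.36 + 58718.33 = 79491.20.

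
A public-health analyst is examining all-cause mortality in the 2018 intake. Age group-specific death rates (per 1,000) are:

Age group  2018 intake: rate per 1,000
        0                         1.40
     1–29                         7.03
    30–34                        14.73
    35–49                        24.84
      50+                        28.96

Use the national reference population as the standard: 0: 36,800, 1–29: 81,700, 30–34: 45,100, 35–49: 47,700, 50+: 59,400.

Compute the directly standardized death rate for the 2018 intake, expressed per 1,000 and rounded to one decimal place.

Standard total = 270,700; weights = 0.1359, 0.3018, 0.1666, 0.1762, 0.2194.
Standardized rate: 0.1359×1.40 + 0.3018×7.03 + 0.1666×14.73 + 0.1762×24.84 + 0.2194×28.96 = 15.4979 per 1,000.

15.5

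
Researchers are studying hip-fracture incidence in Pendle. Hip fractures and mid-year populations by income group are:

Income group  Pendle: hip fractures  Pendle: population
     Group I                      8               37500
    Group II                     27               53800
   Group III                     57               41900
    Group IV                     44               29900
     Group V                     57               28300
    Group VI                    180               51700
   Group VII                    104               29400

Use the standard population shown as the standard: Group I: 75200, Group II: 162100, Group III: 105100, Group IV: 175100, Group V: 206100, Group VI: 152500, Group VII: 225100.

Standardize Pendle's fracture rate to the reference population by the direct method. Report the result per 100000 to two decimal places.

Income-specific rates per 100000 for Pendle: 21.33, 50.19, 136.04, 147.16, 201.41, 348.16, 353.74.
Standard total = 1101200; weights = 0.0683, 0.1472, 0.0954, 0.1590, 0.1872, 0.1385, 0.2044.
Standardized rate: 0.0683×21.33 + 0.1472×50.19 + 0.0954×136.04 + 0.1590×147.16 + 0.1872×201.41 + 0.1385×348.16 + 0.2044×353.74 = 203.4485 per 100000.

203.45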